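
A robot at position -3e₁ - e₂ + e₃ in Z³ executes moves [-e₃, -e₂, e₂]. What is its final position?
(-3, -1, 0)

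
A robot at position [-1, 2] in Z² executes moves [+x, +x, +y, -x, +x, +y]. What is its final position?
(1, 4)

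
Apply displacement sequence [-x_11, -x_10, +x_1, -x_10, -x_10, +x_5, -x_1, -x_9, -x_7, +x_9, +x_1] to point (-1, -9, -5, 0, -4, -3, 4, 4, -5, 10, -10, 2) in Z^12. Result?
(0, -9, -5, 0, -3, -3, 3, 4, -5, 7, -11, 2)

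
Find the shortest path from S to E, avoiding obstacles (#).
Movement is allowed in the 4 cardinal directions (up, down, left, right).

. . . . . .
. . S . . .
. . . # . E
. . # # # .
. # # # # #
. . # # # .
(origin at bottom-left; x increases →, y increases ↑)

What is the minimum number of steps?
4
(one shortest path: (2, 4) → (3, 4) → (4, 4) → (5, 4) → (5, 3))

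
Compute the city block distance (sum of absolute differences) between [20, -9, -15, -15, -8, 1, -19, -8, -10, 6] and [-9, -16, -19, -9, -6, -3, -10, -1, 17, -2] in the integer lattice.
103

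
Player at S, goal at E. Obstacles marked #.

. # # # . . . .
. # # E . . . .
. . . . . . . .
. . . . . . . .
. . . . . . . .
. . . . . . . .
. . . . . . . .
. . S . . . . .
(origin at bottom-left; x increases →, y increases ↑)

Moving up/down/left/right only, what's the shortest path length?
7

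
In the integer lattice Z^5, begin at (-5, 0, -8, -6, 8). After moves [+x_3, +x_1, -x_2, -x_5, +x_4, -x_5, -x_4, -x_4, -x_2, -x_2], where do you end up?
(-4, -3, -7, -7, 6)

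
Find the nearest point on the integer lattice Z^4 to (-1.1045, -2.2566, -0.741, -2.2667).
(-1, -2, -1, -2)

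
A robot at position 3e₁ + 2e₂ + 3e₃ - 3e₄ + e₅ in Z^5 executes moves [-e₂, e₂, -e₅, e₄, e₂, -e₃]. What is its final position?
(3, 3, 2, -2, 0)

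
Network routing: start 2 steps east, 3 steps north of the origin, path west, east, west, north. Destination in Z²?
(1, 4)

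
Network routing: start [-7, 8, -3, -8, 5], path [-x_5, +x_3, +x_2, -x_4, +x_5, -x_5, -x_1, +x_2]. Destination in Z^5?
(-8, 10, -2, -9, 4)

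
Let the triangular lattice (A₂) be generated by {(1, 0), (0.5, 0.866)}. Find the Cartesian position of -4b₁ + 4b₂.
(-2, 3.464)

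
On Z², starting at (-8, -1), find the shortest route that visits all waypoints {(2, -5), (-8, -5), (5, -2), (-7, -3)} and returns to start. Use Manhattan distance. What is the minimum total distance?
36
(one optimal route: (-8, -1) → (-8, -5) → (2, -5) → (5, -2) → (-7, -3) → (-8, -1))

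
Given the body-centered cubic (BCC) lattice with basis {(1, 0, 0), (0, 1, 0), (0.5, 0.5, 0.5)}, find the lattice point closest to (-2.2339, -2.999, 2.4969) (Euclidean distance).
(-2, -3, 2)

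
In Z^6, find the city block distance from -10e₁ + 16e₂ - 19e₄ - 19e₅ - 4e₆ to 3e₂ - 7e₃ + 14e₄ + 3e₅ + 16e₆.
105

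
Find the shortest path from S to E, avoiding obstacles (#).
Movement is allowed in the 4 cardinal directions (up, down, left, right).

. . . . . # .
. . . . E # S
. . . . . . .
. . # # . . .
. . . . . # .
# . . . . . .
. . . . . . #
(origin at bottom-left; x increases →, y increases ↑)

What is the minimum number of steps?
4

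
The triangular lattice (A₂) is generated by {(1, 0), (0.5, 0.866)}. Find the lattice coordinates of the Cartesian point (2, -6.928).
6b₁ - 8b₂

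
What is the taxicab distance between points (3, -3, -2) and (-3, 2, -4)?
13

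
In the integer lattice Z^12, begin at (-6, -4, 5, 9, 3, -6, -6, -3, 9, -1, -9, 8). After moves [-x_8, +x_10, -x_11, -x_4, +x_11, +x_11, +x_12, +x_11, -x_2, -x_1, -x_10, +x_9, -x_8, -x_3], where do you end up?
(-7, -5, 4, 8, 3, -6, -6, -5, 10, -1, -7, 9)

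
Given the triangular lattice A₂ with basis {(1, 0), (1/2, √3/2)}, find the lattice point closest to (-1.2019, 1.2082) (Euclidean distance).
(-1.5, 0.866)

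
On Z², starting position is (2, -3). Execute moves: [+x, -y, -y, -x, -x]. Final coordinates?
(1, -5)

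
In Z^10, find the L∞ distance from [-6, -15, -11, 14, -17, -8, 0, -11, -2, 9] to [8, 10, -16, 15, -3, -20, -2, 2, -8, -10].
25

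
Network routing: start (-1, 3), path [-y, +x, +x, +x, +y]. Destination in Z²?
(2, 3)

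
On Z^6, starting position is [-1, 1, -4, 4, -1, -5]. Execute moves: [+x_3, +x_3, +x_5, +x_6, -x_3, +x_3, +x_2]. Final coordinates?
(-1, 2, -2, 4, 0, -4)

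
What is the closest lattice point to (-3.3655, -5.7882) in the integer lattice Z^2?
(-3, -6)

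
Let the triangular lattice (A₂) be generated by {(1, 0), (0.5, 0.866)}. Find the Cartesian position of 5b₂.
(2.5, 4.33)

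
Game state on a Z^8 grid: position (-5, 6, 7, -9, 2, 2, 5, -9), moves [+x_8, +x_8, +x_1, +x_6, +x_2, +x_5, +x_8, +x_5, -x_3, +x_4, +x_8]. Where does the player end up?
(-4, 7, 6, -8, 4, 3, 5, -5)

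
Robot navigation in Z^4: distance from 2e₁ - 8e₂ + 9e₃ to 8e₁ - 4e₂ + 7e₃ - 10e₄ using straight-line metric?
12.49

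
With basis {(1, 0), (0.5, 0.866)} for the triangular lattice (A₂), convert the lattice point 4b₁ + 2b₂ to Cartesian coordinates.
(5, 1.732)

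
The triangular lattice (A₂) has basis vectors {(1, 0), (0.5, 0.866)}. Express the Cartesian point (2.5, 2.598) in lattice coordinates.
b₁ + 3b₂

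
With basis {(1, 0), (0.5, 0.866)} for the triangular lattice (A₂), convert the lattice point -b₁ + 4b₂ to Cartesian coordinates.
(1, 3.464)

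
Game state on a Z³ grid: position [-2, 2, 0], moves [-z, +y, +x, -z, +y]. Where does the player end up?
(-1, 4, -2)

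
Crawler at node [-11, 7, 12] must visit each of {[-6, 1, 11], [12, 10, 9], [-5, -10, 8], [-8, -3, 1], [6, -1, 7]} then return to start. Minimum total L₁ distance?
114
(one optimal route: (-11, 7, 12) → (-6, 1, 11) → (-5, -10, 8) → (-8, -3, 1) → (6, -1, 7) → (12, 10, 9) → (-11, 7, 12))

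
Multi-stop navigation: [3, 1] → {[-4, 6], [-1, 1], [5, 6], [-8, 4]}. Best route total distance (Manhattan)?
29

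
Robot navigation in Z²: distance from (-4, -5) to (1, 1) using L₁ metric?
11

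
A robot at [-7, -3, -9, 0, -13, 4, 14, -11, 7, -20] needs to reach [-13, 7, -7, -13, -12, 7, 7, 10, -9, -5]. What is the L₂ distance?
35.9166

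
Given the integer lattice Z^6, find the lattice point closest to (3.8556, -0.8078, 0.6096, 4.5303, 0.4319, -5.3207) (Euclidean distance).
(4, -1, 1, 5, 0, -5)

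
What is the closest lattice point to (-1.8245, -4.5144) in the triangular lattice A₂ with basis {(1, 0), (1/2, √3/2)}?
(-1.5, -4.33)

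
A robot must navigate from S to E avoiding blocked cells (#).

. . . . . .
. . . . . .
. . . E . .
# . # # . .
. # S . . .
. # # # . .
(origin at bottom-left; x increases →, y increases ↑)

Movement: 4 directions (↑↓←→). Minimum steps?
5
(one shortest path: (2, 1) → (3, 1) → (4, 1) → (4, 2) → (4, 3) → (3, 3))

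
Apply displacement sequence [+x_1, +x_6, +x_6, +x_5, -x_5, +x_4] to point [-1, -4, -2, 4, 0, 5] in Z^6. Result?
(0, -4, -2, 5, 0, 7)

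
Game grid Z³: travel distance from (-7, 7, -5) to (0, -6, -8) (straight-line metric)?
15.0665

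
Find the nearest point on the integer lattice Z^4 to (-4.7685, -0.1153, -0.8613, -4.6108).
(-5, 0, -1, -5)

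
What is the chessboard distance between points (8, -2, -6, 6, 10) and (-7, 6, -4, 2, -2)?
15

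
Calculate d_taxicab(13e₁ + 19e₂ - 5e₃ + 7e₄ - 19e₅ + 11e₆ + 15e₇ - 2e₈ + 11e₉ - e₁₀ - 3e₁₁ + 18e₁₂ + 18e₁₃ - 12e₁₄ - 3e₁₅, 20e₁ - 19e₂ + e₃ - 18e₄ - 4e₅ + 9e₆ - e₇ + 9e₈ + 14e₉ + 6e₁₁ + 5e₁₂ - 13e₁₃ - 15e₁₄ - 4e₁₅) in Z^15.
181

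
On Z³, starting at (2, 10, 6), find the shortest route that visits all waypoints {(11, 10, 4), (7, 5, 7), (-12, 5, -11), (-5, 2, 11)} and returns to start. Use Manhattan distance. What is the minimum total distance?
110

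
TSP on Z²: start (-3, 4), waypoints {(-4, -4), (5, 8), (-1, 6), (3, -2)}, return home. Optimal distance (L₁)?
42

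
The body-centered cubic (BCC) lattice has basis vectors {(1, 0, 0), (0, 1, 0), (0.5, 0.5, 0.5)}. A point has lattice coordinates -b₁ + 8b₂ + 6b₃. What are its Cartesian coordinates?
(2, 11, 3)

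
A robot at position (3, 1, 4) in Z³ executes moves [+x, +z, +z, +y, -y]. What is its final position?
(4, 1, 6)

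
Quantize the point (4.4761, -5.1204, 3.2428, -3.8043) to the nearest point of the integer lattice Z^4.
(4, -5, 3, -4)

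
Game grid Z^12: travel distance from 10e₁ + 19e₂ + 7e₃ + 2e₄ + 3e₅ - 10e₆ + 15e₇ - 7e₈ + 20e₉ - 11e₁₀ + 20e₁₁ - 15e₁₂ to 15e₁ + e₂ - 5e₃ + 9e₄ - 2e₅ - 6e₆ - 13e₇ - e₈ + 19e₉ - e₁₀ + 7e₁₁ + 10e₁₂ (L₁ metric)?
134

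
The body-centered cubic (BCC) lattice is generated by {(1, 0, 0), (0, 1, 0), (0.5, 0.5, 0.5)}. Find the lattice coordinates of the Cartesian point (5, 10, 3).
2b₁ + 7b₂ + 6b₃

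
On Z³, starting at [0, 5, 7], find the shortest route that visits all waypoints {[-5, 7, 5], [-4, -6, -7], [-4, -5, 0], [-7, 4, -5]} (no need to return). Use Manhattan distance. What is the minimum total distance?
47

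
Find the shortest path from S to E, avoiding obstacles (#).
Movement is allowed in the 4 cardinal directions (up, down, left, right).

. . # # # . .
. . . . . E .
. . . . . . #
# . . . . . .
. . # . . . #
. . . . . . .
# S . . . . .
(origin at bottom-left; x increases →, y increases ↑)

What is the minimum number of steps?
9
(one shortest path: (1, 0) → (2, 0) → (3, 0) → (4, 0) → (5, 0) → (5, 1) → (5, 2) → (5, 3) → (5, 4) → (5, 5))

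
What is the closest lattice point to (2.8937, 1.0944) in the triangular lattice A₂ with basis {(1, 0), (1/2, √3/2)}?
(2.5, 0.866)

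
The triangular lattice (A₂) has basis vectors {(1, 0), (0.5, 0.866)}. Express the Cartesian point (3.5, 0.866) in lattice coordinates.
3b₁ + b₂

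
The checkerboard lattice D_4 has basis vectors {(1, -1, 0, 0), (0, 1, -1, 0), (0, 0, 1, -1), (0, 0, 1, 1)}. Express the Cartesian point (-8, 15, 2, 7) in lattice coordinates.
-8b₁ + 7b₂ + b₃ + 8b₄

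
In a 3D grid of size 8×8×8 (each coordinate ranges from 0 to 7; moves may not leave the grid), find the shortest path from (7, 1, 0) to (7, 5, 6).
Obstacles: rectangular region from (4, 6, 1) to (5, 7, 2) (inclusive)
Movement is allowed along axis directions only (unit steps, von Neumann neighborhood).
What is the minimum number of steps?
10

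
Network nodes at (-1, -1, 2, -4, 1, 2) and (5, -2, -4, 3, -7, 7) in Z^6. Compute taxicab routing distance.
33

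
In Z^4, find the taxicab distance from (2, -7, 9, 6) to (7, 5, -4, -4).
40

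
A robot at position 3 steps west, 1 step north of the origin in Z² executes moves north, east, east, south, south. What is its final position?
(-1, 0)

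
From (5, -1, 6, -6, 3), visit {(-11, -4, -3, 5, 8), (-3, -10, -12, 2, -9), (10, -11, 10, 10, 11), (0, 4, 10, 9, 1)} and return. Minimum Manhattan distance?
214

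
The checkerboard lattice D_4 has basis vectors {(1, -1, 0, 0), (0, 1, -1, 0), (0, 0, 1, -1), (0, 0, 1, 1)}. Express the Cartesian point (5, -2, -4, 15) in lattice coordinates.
5b₁ + 3b₂ - 8b₃ + 7b₄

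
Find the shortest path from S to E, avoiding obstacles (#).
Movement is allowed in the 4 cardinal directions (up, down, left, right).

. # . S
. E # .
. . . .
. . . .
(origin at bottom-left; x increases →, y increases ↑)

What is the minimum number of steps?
5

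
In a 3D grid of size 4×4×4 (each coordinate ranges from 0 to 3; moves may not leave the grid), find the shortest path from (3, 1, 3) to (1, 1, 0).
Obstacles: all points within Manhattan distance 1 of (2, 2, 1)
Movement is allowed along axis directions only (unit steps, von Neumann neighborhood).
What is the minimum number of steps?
5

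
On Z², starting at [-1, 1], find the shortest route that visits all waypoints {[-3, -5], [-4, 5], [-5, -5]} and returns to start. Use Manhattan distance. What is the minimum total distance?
28
(one optimal route: (-1, 1) → (-3, -5) → (-5, -5) → (-4, 5) → (-1, 1))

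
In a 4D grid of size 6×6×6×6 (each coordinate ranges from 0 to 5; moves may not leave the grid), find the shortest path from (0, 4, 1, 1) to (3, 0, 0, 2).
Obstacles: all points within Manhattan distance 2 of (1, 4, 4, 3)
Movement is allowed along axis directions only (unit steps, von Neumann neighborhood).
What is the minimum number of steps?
9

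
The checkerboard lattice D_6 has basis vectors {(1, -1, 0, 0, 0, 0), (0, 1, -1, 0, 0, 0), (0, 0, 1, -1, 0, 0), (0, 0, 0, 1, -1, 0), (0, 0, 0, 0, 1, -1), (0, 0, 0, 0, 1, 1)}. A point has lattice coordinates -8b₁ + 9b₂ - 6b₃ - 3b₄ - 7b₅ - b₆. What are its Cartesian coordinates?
(-8, 17, -15, 3, -5, 6)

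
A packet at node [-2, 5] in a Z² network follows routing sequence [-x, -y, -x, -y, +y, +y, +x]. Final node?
(-3, 5)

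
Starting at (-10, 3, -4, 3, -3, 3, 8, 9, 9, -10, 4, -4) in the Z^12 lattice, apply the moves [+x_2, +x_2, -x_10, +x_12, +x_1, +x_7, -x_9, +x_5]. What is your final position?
(-9, 5, -4, 3, -2, 3, 9, 9, 8, -11, 4, -3)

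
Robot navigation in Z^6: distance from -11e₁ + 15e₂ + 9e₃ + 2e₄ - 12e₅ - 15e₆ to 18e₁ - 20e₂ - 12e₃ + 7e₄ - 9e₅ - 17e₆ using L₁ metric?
95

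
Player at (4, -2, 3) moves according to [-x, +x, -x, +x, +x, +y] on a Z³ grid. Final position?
(5, -1, 3)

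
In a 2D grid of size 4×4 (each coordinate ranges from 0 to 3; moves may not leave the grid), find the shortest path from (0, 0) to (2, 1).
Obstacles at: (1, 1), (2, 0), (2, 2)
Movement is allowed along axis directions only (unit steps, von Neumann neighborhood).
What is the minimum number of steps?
9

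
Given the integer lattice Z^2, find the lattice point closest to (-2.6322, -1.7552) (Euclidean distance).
(-3, -2)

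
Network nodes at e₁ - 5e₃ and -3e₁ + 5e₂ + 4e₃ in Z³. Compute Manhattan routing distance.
18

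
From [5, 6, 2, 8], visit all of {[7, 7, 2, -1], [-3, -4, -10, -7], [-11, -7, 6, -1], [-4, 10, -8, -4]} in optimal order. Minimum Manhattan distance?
92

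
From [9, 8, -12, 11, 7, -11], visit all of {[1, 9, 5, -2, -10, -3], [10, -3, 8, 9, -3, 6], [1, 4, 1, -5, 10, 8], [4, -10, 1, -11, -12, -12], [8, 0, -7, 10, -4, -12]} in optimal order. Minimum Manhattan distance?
208
(one optimal route: (9, 8, -12, 11, 7, -11) → (8, 0, -7, 10, -4, -12) → (10, -3, 8, 9, -3, 6) → (1, 4, 1, -5, 10, 8) → (1, 9, 5, -2, -10, -3) → (4, -10, 1, -11, -12, -12))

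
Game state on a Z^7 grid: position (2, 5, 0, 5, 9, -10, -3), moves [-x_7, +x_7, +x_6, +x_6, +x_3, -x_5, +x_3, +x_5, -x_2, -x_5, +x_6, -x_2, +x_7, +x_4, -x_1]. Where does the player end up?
(1, 3, 2, 6, 8, -7, -2)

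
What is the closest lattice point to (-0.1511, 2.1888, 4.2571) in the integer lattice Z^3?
(0, 2, 4)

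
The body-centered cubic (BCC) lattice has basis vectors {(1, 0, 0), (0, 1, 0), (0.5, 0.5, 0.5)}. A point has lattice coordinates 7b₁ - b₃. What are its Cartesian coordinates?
(6.5, -0.5, -0.5)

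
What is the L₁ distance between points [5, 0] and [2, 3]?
6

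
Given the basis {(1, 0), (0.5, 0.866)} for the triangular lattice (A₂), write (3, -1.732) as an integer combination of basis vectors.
4b₁ - 2b₂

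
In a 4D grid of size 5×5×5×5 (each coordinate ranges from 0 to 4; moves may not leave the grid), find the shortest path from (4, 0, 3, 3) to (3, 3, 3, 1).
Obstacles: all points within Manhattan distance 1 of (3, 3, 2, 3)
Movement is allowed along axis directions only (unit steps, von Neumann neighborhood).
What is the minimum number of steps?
6
(one shortest path: (4, 0, 3, 3) → (3, 0, 3, 3) → (3, 1, 3, 3) → (3, 2, 3, 3) → (3, 2, 3, 2) → (3, 3, 3, 2) → (3, 3, 3, 1))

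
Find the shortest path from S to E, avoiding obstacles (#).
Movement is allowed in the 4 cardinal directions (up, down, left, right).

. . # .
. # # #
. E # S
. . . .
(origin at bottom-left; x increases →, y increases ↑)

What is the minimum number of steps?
4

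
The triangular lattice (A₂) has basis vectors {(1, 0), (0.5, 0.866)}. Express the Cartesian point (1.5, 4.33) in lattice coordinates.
-b₁ + 5b₂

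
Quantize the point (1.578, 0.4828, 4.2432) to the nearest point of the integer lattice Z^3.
(2, 0, 4)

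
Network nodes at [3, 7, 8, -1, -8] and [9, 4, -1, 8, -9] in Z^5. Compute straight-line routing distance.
14.4222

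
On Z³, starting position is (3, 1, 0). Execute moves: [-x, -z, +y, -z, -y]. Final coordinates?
(2, 1, -2)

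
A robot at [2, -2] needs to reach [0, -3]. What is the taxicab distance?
3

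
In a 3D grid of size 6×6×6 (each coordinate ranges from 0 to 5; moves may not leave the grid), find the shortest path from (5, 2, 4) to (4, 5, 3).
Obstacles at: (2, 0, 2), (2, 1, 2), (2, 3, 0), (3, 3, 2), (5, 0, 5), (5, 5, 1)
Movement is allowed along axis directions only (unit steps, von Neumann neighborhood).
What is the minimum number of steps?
5
(one shortest path: (5, 2, 4) → (4, 2, 4) → (4, 3, 4) → (4, 4, 4) → (4, 5, 4) → (4, 5, 3))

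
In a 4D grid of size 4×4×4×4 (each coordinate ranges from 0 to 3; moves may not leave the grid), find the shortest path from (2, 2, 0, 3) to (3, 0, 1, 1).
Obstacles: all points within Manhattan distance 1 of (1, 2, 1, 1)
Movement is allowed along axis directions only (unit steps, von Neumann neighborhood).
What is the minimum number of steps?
6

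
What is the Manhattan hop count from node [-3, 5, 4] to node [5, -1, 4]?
14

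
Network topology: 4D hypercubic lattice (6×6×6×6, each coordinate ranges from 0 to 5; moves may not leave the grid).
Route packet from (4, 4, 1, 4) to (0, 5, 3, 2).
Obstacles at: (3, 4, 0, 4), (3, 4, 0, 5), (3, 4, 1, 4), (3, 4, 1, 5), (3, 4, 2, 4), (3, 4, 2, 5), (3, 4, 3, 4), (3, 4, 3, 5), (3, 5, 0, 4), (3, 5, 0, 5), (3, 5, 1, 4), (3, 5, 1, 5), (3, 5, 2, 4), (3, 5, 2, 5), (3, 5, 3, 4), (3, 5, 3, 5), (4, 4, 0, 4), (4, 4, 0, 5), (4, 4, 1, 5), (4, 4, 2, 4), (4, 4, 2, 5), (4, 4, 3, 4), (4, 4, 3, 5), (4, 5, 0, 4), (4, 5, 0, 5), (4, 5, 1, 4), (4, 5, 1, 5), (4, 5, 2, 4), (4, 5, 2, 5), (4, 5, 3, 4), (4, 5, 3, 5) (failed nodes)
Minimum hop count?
9
(one shortest path: (4, 4, 1, 4) → (4, 4, 1, 3) → (3, 4, 1, 3) → (2, 4, 1, 3) → (1, 4, 1, 3) → (0, 4, 1, 3) → (0, 5, 1, 3) → (0, 5, 2, 3) → (0, 5, 3, 3) → (0, 5, 3, 2))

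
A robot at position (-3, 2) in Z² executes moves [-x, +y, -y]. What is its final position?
(-4, 2)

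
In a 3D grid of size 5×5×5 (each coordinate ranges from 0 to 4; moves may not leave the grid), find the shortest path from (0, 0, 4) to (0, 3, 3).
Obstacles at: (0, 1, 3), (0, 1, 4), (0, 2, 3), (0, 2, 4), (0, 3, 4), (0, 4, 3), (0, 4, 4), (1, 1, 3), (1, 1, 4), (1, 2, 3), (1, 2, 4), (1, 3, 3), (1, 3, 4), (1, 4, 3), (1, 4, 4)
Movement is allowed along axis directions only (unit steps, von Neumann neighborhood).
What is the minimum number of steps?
6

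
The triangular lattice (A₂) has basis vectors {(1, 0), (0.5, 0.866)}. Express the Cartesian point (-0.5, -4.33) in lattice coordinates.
2b₁ - 5b₂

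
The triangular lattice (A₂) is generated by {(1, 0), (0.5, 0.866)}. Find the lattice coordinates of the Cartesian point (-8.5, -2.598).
-7b₁ - 3b₂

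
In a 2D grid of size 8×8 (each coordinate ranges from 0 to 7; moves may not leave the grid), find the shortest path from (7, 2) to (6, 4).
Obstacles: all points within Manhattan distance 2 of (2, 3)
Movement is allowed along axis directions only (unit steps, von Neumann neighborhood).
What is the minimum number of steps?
3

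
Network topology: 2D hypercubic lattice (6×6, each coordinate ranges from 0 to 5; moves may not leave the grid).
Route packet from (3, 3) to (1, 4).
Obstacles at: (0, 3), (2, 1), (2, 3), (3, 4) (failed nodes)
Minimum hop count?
5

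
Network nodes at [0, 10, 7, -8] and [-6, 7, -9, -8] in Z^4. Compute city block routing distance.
25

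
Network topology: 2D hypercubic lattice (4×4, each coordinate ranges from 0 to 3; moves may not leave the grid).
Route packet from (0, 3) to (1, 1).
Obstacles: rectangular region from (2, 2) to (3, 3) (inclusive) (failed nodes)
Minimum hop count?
3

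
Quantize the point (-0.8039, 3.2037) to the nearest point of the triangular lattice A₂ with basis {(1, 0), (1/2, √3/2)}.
(-1, 3.464)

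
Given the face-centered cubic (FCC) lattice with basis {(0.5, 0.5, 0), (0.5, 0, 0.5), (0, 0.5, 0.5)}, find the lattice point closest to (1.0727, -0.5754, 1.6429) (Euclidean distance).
(1, -0.5, 1.5)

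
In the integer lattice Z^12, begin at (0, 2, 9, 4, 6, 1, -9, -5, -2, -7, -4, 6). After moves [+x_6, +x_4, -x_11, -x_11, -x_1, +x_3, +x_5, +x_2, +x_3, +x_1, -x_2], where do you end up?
(0, 2, 11, 5, 7, 2, -9, -5, -2, -7, -6, 6)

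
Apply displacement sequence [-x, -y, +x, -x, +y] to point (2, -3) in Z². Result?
(1, -3)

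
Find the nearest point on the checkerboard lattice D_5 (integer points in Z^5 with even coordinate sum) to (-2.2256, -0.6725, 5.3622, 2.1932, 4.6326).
(-2, -1, 5, 2, 4)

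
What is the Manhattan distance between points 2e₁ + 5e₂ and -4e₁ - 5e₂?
16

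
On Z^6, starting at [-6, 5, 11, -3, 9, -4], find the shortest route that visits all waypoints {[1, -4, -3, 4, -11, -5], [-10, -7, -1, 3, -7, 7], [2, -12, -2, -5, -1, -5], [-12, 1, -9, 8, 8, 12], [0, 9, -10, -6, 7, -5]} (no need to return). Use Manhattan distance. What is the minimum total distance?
182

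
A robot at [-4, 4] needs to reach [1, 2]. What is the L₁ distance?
7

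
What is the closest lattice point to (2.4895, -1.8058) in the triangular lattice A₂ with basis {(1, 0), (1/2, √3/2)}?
(2, -1.732)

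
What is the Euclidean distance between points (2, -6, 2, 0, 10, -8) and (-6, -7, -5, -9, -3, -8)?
19.0788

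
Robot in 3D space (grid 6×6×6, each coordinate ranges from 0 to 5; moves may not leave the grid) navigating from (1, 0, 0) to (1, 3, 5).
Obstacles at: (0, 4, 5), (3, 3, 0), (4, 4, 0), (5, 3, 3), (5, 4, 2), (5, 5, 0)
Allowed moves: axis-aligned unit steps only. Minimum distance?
8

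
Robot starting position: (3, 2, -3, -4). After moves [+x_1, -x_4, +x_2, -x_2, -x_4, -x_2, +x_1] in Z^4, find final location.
(5, 1, -3, -6)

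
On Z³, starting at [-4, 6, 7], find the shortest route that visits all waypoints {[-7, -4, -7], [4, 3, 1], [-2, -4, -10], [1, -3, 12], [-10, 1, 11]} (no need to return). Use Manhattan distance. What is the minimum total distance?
83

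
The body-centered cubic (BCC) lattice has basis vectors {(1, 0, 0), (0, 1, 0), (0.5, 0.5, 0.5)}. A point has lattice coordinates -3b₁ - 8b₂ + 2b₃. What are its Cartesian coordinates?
(-2, -7, 1)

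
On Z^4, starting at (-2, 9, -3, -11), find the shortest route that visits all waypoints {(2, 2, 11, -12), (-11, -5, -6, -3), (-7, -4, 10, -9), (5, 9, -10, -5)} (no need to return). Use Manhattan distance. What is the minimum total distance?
102
(one optimal route: (-2, 9, -3, -11) → (5, 9, -10, -5) → (-11, -5, -6, -3) → (-7, -4, 10, -9) → (2, 2, 11, -12))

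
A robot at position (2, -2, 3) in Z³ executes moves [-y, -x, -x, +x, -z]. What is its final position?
(1, -3, 2)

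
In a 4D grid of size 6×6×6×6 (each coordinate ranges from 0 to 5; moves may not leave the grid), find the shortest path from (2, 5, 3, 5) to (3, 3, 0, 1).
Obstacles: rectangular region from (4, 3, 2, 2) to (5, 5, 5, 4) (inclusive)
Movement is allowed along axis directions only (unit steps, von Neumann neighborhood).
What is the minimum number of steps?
10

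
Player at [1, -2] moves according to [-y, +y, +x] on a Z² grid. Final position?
(2, -2)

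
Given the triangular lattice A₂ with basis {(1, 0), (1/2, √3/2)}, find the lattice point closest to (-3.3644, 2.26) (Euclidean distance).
(-3.5, 2.598)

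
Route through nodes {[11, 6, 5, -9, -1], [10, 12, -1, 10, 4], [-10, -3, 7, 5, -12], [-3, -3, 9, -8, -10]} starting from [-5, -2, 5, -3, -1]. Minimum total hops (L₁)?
125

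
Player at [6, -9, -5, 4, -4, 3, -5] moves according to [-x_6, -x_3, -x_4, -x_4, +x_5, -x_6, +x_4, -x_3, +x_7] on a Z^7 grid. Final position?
(6, -9, -7, 3, -3, 1, -4)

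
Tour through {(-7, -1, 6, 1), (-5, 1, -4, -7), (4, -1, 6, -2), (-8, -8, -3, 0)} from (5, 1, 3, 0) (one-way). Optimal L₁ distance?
60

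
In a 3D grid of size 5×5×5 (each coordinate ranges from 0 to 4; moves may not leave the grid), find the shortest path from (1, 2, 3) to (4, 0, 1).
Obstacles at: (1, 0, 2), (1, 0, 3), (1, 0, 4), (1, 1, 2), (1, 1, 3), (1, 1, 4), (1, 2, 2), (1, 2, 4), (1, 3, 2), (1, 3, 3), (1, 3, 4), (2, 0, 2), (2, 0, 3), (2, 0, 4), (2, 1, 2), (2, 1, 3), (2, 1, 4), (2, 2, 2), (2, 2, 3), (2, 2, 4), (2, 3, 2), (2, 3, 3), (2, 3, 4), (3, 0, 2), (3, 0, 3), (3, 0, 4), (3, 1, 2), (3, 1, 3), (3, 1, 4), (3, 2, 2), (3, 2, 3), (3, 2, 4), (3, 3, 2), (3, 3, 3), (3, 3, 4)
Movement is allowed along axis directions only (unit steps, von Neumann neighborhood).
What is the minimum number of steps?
9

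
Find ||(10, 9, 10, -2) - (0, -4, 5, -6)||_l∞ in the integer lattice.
13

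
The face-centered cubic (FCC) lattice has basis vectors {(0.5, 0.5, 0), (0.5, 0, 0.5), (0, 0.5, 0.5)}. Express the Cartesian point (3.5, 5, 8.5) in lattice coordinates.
7b₂ + 10b₃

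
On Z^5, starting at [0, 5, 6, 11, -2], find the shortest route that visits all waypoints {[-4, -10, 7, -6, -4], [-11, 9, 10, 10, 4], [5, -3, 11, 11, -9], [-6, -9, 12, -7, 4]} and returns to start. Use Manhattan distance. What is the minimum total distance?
152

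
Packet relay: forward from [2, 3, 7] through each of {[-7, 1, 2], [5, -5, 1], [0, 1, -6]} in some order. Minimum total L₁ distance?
49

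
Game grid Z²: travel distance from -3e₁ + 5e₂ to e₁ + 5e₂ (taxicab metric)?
4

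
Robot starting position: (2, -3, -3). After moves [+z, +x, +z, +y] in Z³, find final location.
(3, -2, -1)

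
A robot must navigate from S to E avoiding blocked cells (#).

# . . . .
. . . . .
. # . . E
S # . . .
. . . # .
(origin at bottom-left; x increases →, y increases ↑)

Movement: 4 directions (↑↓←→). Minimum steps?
7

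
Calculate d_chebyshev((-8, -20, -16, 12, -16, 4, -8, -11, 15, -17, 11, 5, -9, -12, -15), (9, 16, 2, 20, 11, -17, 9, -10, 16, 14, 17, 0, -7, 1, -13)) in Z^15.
36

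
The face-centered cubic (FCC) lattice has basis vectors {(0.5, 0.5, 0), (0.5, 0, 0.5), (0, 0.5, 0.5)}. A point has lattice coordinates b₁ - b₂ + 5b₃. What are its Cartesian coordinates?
(0, 3, 2)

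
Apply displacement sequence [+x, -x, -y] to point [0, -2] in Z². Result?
(0, -3)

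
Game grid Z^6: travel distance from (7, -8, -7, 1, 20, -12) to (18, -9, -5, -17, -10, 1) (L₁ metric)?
75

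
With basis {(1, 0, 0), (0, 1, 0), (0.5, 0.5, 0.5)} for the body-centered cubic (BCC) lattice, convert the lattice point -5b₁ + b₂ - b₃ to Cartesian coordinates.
(-5.5, 0.5, -0.5)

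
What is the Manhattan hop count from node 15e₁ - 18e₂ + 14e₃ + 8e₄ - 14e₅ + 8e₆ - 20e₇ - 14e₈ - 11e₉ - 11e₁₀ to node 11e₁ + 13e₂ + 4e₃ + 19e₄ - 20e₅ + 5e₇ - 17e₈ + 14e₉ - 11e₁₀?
123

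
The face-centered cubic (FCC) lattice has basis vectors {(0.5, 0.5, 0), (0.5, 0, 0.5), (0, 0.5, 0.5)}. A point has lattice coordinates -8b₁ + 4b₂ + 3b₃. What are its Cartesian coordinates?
(-2, -2.5, 3.5)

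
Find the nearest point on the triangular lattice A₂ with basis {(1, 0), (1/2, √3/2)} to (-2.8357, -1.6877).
(-3, -1.732)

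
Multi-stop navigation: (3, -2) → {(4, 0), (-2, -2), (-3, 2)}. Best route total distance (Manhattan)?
16
(one optimal route: (3, -2) → (4, 0) → (-2, -2) → (-3, 2))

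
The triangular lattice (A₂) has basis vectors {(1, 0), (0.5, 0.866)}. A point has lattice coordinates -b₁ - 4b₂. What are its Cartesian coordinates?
(-3, -3.464)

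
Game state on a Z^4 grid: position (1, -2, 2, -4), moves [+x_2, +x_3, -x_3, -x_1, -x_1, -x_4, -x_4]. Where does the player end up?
(-1, -1, 2, -6)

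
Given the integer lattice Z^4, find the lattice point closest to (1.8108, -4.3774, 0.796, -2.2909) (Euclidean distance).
(2, -4, 1, -2)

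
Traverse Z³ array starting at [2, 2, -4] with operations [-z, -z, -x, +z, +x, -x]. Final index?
(1, 2, -5)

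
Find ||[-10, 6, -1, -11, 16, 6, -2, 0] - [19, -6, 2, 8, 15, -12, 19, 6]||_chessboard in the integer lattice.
29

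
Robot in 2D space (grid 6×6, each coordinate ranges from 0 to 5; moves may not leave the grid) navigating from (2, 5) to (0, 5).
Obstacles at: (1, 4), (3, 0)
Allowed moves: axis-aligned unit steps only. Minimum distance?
2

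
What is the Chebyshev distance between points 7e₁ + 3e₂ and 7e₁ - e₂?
4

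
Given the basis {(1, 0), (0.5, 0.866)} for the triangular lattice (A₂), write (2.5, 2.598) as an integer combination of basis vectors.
b₁ + 3b₂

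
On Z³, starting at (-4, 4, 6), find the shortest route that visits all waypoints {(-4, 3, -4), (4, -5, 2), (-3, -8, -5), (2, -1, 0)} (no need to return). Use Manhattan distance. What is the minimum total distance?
49
(one optimal route: (-4, 4, 6) → (-4, 3, -4) → (-3, -8, -5) → (4, -5, 2) → (2, -1, 0))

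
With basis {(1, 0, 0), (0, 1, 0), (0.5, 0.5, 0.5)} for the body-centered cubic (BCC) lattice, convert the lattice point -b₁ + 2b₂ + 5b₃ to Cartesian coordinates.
(1.5, 4.5, 2.5)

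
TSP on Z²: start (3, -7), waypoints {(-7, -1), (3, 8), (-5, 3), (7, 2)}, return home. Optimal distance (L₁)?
58
(one optimal route: (3, -7) → (-7, -1) → (-5, 3) → (3, 8) → (7, 2) → (3, -7))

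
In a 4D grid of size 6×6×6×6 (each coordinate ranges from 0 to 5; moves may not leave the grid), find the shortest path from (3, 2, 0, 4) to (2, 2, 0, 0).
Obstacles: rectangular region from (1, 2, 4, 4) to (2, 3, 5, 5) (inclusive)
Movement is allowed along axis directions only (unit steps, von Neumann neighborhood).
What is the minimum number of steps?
5
(one shortest path: (3, 2, 0, 4) → (2, 2, 0, 4) → (2, 2, 0, 3) → (2, 2, 0, 2) → (2, 2, 0, 1) → (2, 2, 0, 0))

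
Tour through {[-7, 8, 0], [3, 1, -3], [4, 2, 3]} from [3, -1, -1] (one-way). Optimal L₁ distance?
32
(one optimal route: (3, -1, -1) → (3, 1, -3) → (4, 2, 3) → (-7, 8, 0))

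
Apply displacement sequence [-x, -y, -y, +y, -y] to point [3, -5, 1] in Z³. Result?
(2, -7, 1)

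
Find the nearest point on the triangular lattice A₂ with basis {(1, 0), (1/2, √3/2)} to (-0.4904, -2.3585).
(-0.5, -2.598)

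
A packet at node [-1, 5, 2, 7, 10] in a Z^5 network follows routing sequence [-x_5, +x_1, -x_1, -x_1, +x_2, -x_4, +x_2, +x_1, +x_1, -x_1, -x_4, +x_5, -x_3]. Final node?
(-1, 7, 1, 5, 10)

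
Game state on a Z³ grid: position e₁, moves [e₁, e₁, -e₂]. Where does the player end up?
(3, -1, 0)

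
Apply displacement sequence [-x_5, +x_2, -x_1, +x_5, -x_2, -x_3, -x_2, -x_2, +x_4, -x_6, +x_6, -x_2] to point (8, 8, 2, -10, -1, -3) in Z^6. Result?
(7, 5, 1, -9, -1, -3)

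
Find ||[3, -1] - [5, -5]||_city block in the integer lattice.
6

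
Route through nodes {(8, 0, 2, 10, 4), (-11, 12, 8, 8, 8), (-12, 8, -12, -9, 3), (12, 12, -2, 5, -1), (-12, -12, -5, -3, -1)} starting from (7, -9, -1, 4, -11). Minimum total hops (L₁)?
193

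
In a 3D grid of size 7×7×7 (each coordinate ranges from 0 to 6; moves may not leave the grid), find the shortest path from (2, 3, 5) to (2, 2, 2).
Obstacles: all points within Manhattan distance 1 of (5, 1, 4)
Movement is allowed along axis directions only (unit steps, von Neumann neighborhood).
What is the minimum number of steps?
4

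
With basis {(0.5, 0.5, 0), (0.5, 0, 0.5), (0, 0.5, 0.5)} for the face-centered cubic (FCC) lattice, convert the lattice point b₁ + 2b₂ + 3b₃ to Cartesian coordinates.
(1.5, 2, 2.5)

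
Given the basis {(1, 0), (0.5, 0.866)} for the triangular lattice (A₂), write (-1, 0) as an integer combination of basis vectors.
-b₁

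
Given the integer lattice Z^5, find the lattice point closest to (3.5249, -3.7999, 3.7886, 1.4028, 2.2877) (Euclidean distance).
(4, -4, 4, 1, 2)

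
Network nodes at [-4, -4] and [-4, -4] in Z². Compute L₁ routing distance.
0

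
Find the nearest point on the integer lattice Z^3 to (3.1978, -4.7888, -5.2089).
(3, -5, -5)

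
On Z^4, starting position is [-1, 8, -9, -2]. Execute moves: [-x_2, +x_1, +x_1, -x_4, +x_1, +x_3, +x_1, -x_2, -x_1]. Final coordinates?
(2, 6, -8, -3)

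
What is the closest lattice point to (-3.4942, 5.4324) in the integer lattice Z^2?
(-3, 5)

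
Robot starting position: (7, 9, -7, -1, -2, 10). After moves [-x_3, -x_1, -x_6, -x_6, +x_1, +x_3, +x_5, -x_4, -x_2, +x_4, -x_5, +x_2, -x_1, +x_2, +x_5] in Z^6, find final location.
(6, 10, -7, -1, -1, 8)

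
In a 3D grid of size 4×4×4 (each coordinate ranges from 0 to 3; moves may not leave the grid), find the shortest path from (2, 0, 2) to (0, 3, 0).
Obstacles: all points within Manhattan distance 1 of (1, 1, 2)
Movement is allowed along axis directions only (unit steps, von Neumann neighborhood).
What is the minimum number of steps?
7
(one shortest path: (2, 0, 2) → (2, 0, 1) → (1, 0, 1) → (0, 0, 1) → (0, 1, 1) → (0, 2, 1) → (0, 3, 1) → (0, 3, 0))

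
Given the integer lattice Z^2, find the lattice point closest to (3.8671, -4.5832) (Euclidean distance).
(4, -5)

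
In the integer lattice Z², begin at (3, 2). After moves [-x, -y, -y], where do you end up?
(2, 0)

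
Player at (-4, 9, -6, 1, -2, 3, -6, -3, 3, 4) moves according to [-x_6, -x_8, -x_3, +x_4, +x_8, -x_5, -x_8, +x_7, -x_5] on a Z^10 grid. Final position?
(-4, 9, -7, 2, -4, 2, -5, -4, 3, 4)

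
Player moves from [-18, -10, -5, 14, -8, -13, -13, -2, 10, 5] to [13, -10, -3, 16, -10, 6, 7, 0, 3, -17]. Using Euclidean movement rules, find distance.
47.655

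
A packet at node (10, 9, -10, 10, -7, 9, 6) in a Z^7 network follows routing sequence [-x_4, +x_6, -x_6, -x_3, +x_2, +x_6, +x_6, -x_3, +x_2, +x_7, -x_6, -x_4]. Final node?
(10, 11, -12, 8, -7, 10, 7)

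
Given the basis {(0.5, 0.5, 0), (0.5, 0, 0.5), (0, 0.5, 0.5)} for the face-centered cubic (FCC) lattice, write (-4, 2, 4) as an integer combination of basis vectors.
-6b₁ - 2b₂ + 10b₃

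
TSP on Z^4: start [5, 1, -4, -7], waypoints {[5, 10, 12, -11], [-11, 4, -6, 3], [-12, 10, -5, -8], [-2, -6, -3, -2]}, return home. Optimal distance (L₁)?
132
(one optimal route: (5, 1, -4, -7) → (5, 10, 12, -11) → (-12, 10, -5, -8) → (-11, 4, -6, 3) → (-2, -6, -3, -2) → (5, 1, -4, -7))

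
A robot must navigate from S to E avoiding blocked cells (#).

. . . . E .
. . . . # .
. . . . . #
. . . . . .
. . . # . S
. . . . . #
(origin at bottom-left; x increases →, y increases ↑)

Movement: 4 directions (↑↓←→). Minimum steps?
7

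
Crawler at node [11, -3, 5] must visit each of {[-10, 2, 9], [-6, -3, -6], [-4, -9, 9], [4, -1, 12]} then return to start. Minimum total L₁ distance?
104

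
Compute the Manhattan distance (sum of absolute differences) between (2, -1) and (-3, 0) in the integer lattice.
6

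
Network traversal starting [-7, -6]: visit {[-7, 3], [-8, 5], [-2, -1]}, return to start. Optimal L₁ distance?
34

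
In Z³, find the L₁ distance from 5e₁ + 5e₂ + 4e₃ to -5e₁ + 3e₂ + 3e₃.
13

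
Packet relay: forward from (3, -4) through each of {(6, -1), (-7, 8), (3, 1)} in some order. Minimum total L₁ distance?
28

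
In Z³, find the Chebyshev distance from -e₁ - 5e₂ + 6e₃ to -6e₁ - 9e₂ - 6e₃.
12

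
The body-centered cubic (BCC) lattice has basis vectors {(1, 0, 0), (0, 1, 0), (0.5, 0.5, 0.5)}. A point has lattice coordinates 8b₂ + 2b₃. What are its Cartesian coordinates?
(1, 9, 1)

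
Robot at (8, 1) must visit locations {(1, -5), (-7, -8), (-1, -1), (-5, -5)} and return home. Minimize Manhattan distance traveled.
48
(one optimal route: (8, 1) → (1, -5) → (-7, -8) → (-5, -5) → (-1, -1) → (8, 1))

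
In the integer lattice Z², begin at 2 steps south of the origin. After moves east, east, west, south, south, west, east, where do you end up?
(1, -4)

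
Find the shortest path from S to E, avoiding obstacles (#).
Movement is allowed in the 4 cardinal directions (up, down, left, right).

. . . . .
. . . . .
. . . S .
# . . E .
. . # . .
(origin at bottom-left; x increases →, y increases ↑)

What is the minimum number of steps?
1
(one shortest path: (3, 2) → (3, 1))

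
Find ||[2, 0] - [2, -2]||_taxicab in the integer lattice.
2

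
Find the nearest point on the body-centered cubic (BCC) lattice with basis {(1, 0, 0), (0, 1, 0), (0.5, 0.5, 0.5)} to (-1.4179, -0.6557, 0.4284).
(-1.5, -0.5, 0.5)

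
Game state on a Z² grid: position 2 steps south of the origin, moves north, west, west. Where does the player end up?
(-2, -1)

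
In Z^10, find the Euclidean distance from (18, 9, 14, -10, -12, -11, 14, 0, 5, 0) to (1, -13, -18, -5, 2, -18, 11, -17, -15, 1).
52.5928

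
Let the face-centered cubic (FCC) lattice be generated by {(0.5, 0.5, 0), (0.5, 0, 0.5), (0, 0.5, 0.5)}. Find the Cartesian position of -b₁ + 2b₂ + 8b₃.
(0.5, 3.5, 5)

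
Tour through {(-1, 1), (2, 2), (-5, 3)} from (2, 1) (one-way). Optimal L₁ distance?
11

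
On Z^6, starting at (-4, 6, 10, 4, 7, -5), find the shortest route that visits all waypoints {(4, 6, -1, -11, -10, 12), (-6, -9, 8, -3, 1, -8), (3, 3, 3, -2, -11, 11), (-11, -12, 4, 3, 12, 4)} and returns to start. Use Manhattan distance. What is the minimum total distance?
228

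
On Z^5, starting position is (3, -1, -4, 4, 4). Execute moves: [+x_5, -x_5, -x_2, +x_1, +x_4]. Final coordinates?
(4, -2, -4, 5, 4)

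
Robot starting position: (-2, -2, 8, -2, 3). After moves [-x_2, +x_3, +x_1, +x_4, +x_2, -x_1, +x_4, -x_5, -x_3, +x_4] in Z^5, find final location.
(-2, -2, 8, 1, 2)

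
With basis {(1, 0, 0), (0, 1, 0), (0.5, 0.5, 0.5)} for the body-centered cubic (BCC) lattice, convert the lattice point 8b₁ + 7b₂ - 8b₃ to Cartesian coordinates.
(4, 3, -4)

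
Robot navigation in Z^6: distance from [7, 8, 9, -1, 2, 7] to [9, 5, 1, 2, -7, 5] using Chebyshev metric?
9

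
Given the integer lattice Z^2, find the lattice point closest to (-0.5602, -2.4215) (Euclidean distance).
(-1, -2)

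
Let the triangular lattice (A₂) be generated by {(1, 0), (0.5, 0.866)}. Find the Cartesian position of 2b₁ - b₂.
(1.5, -0.866)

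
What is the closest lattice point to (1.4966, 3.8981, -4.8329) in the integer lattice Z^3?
(1, 4, -5)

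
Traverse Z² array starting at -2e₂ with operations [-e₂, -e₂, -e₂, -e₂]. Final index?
(0, -6)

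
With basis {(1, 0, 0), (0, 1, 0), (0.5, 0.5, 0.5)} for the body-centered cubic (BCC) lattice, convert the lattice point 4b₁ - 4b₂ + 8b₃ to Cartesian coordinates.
(8, 0, 4)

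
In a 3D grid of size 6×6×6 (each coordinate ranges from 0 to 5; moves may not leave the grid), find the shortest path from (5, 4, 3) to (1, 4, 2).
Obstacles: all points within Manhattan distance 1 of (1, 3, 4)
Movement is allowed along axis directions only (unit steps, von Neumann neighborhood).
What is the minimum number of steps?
5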